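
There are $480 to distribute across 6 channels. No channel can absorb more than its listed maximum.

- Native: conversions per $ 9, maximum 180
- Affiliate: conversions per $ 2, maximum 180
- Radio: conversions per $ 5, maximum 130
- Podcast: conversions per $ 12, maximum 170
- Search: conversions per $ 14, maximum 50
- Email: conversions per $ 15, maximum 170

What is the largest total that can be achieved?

6100

Rank by conversions per $: Email 15 > Search 14 > Podcast 12 > Native 9 > Radio 5 > Affiliate 2.
Email: +170 to 170 (cap) — 310 left.
Give Search 50 to hit its cap of 50 — 260 left.
Podcast takes 170 to reach its cap of 170 — 90 left.
Native has room for 180 but only 90 remain, so it gets 90.
Total = 9×90 + 12×170 + 14×50 + 15×170 = 6100.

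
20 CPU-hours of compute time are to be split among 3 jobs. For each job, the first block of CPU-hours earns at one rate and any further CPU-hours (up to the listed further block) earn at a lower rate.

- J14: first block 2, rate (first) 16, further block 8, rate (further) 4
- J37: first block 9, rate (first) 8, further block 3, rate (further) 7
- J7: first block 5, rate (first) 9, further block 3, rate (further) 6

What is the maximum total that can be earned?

Order all 6 blocks by rate: J14/T1 16 > J7/T1 9 > J37/T1 8 > J37/T2 7 > J7/T2 6 > J14/T2 4.
J14 T1 at 16: fill all 2 → 18 left.
J7 T1 at 9: fill all 5 → 13 left.
Fill J37 T1 block (9 at 8) → 4 left.
J37 T2 at 7: fill all 3 → 1 left.
J7/T2: +1 of 3 at 6; pool empty.
Total = 16×2 + 9×5 + 8×9 + 7×3 + 6×1 = 176.

176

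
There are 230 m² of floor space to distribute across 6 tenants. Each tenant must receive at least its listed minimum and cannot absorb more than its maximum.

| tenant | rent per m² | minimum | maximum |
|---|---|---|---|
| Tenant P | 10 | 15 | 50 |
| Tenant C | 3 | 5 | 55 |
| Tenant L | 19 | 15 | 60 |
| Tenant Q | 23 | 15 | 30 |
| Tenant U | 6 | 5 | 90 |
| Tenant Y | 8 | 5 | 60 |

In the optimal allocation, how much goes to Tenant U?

25

Meeting every minimum uses 15+5+15+15+5+5 = 60 m², leaving 170.
Order the tenants by rent per m²: Tenant Q 23 > Tenant L 19 > Tenant P 10 > Tenant Y 8 > Tenant U 6 > Tenant C 3.
Give Tenant Q 15 more to hit its cap of 30 — 155 left.
Give Tenant L 45 more to hit its cap of 60 — 110 left.
Tenant P: +35 to 50 (cap) — 75 left.
Give Tenant Y 55 more to hit its cap of 60 — 20 left.
Only 20 left; Tenant U takes them to reach 25.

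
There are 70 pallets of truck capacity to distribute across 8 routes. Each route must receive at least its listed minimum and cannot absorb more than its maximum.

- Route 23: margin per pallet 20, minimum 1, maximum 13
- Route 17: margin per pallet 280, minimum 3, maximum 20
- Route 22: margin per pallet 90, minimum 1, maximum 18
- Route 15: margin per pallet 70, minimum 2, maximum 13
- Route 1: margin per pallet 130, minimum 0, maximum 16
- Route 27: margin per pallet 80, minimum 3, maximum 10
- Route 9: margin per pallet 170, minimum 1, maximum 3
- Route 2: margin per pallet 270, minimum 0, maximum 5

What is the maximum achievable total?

Meeting every minimum uses 1+3+1+2+0+3+1+0 = 11 pallets, leaving 59.
Highest margin per pallet first: Route 17 280 > Route 2 270 > Route 9 170 > Route 1 130 > Route 22 90 > Route 27 80 > Route 15 70 > Route 23 20.
Give Route 17 17 more to hit its cap of 20 — 42 left.
Route 2: +5 to 5 (cap) — 37 left.
Give Route 9 2 more to hit its cap of 3 — 35 left.
Route 1: +16 to 16 (cap) — 19 left.
Route 22 takes 17 more to reach its cap of 18 — 2 left.
Only 2 left; Route 27 takes them to reach 5.
Total = 20×1 + 280×20 + 90×18 + 70×2 + 130×16 + 80×5 + 170×3 + 270×5 = 11720.

11720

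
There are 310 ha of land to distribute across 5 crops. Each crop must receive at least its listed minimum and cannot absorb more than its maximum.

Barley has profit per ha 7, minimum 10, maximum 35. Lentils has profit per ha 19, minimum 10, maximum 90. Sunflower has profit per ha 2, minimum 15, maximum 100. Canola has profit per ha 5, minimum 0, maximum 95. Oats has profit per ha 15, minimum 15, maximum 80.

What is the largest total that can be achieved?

Meeting every minimum uses 10+10+15+0+15 = 50 ha, leaving 260.
Rank by profit per ha: Lentils 19 > Oats 15 > Barley 7 > Canola 5 > Sunflower 2.
Lentils: +80 to 90 (cap) — 180 left.
Oats takes 65 more to reach its cap of 80 — 115 left.
Barley takes 25 more to reach its cap of 35 — 90 left.
Canola: +90 (room for 95) → 90. Pool exhausted.
Total = 7×35 + 19×90 + 2×15 + 5×90 + 15×80 = 3635.

3635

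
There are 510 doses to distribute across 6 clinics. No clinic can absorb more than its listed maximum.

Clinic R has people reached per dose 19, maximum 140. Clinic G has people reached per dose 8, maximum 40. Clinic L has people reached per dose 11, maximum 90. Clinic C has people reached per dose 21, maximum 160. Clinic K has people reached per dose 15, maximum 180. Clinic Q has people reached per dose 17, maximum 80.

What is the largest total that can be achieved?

Rank by people reached per dose: Clinic C 21 > Clinic R 19 > Clinic Q 17 > Clinic K 15 > Clinic L 11 > Clinic G 8.
Give Clinic C 160 to hit its cap of 160 → 350 left.
Give Clinic R 140 to hit its cap of 140 → 210 left.
Clinic Q takes 80 to reach its cap of 80 → 130 left.
Clinic K: +130 (room for 180) → 130. Pool exhausted.
Total = 19×140 + 21×160 + 15×130 + 17×80 = 9330.

9330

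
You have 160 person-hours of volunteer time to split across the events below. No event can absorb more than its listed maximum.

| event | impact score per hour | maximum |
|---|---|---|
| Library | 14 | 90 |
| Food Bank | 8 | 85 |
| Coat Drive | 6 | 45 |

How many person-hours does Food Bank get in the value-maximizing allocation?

Highest impact score per hour first: Library 14 > Food Bank 8 > Coat Drive 6.
Library: +90 to 90 (cap) — 70 left.
Only 70 left; Food Bank takes them to reach 70.

70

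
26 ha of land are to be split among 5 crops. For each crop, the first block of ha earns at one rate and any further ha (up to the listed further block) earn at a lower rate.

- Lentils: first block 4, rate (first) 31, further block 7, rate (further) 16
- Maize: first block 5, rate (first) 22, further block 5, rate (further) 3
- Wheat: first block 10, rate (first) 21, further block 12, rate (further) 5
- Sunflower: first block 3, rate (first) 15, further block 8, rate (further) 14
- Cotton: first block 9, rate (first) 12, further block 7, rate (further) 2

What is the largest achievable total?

556

Rank every tier by rate: Lentils/tier1 31 > Maize/tier1 22 > Wheat/tier1 21 > Lentils/tier2 16 > Sunflower/tier1 15 > Sunflower/tier2 14 > Cotton/tier1 12 > Wheat/tier2 5 > Maize/tier2 3 > Cotton/tier2 2.
Lentils tier1 at 31: fill all 4 → 22 left.
Maize/tier1 (22): +5 → 17 left.
Fill Wheat tier1 block (10 at 21) → 7 left.
Lentils tier2 at 16: fill all 7 → 0 left.
Total = 31×4 + 22×5 + 21×10 + 16×7 = 556.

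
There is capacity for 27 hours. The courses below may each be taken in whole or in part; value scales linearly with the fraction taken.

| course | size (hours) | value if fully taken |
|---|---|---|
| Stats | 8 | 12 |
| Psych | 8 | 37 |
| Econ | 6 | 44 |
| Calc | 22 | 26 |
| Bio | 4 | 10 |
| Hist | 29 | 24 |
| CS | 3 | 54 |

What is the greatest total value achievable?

Best value per unit of size first: CS 54/3≈18, Econ 44/6≈7.33, Psych 37/8≈4.62, Bio 10/4≈2.5, Stats 12/8≈1.5, Calc 26/22≈1.18, Hist 24/29≈0.828.
Take all of CS (3 hours, value 54) ; 24 hours left.
All 6 hours of Econ fit (value 44) ; 18 remain.
Psych: take in full, 8 hours for value 37 ; 10 left.
All 4 hours of Bio fit (value 10) ; 6 remain.
Only 6 hours remain; take 6/8 of Stats for value 12×6/8 = 9.
Total value = 154.

154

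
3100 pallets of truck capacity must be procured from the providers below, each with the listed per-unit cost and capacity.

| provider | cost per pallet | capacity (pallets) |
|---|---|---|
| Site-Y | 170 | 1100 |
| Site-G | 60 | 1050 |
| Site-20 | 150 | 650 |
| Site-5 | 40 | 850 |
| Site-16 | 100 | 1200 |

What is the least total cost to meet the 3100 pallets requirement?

217000

Fill from the cheapest provider first.
Site-5 at 40: take all 850 pallets → 2250 still needed.
Site-G (60): use full 1050 → 1200 pallets to go.
Site-16 at 100: take all 1200 pallets → 0 still needed.
Site-20, Site-Y: unused.
Cost = 850×40 + 1050×60 + 1200×100 = 217000.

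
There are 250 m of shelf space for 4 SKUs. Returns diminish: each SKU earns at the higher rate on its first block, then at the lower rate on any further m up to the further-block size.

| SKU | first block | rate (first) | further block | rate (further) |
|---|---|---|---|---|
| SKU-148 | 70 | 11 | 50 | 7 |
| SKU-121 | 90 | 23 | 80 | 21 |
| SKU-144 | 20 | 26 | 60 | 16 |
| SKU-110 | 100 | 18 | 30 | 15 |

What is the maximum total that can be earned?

5350

Rank every tier by rate: SKU-144/tier1 26 > SKU-121/tier1 23 > SKU-121/tier2 21 > SKU-110/tier1 18 > SKU-144/tier2 16 > SKU-110/tier2 15 > SKU-148/tier1 11 > SKU-148/tier2 7.
Fill SKU-144 tier1 block (20 at 26) → 230 left.
SKU-121/tier1 (23): +90 → 140 left.
SKU-121 tier2 at 21: fill all 80 → 60 left.
60 remain; put them into SKU-110 tier1 at 18.
Total = 26×20 + 23×90 + 21×80 + 18×60 = 5350.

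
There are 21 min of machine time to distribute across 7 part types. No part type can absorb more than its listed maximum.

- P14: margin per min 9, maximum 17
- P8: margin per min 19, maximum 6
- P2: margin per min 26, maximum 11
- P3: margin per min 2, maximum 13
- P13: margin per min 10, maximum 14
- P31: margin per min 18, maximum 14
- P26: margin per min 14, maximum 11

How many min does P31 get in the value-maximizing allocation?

4

Rank by margin per min: P2 26 > P8 19 > P31 18 > P26 14 > P13 10 > P14 9 > P3 2.
Give P2 11 to hit its cap of 11 → 10 left.
P8: +6 to 6 (cap) → 4 left.
P31 has room for 14 but only 4 remain, so it gets 4.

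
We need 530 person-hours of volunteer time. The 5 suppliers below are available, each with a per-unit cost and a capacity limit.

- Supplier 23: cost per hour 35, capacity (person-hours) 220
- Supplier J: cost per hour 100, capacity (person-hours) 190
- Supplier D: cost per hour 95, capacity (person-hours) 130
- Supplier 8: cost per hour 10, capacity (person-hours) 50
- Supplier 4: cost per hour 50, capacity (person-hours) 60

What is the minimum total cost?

30550

Use suppliers in increasing cost order.
Supplier 8 at 10: take all 50 person-hours → 480 still needed.
Supplier 23 (35): use full 220 → 260 person-hours to go.
Supplier 4 at 50: take all 60 person-hours → 200 still needed.
Take 130 from Supplier D at 95 → need 70 more.
Take 70 from Supplier J at 100 to finish.
Cost = 50×10 + 220×35 + 60×50 + 130×95 + 70×100 = 30550.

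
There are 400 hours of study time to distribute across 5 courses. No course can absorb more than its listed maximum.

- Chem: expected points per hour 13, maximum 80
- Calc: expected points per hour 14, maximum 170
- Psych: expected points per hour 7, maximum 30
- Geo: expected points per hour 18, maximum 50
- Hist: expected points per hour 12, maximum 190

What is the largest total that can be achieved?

5520

Highest expected points per hour first: Geo 18 > Calc 14 > Chem 13 > Hist 12 > Psych 7.
Give Geo 50 to hit its cap of 50 → 350 left.
Calc takes 170 to reach its cap of 170 → 180 left.
Chem: +80 to 80 (cap) → 100 left.
Only 100 left; Hist takes them to reach 100.
Total = 13×80 + 14×170 + 18×50 + 12×100 = 5520.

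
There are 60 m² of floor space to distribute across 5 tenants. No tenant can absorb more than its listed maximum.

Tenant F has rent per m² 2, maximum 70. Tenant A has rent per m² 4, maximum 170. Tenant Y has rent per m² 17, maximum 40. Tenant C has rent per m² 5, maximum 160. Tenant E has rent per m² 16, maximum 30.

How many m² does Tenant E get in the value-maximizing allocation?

Highest rent per m² first: Tenant Y 17 > Tenant E 16 > Tenant C 5 > Tenant A 4 > Tenant F 2.
Give Tenant Y 40 to hit its cap of 40 → 20 left.
Tenant E has room for 30 but only 20 remain, so it gets 20.

20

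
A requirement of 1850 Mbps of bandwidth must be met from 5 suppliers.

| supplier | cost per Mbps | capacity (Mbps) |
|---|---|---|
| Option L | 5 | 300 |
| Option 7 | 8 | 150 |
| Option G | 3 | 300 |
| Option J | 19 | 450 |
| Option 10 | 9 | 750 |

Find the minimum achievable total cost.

Fill from the cheapest supplier first.
Take 300 from Option G at 3 → need 1550 more.
Option L at 5: take all 300 Mbps → 1250 still needed.
Take 150 from Option 7 at 8 → need 1100 more.
Option 10 at 9: take all 750 Mbps → 350 still needed.
Option J at 19: take 350 of its 450 → requirement met.
Cost = 300×3 + 300×5 + 150×8 + 750×9 + 350×19 = 17000.

17000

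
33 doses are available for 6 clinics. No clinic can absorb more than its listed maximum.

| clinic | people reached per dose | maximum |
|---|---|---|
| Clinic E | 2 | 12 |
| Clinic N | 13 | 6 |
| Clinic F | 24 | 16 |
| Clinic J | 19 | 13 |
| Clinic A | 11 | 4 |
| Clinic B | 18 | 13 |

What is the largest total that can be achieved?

703

Rank by people reached per dose: Clinic F 24 > Clinic J 19 > Clinic B 18 > Clinic N 13 > Clinic A 11 > Clinic E 2.
Clinic F: +16 to 16 (cap) ; 17 left.
Give Clinic J 13 to hit its cap of 13 ; 4 left.
Clinic B has room for 13 but only 4 remain, so it gets 4.
Total = 24×16 + 19×13 + 18×4 = 703.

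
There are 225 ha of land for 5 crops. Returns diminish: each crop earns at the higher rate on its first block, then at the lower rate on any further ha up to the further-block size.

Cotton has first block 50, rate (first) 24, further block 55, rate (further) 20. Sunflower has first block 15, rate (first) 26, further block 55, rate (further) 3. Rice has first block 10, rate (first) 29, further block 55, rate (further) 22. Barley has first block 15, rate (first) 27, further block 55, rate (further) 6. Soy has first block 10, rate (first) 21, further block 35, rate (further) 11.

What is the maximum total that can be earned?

4970

Treat each block as its own option and order by rate: Rice/T1 29 > Barley/T1 27 > Sunflower/T1 26 > Cotton/T1 24 > Rice/T2 22 > Soy/T1 21 > Cotton/T2 20 > Soy/T2 11 > Barley/T2 6 > Sunflower/T2 3.
Rice T1 at 29: fill all 10 — 215 left.
Barley/T1 (27): +15 — 200 left.
Fill Sunflower T1 block (15 at 26) — 185 left.
Cotton T1 at 24: fill all 50 — 135 left.
Rice/T2 (22): +55 — 80 left.
Soy/T1 (21): +10 — 70 left.
Cotton/T2 (20): +55 — 15 left.
15 remain; put them into Soy T2 at 11.
Total = 29×10 + 27×15 + 26×15 + 24×50 + 22×55 + 21×10 + 20×55 + 11×15 = 4970.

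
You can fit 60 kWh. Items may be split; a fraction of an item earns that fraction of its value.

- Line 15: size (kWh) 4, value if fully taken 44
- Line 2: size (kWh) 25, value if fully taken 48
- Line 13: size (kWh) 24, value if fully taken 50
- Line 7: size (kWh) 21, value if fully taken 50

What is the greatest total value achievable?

Rank by value-to-size ratio: Line 15 44/4≈11, Line 7 50/21≈2.38, Line 13 50/24≈2.08, Line 2 48/25≈1.92.
Line 15: take in full, 4 kWh for value 44 → 56 left.
Take all of Line 7 (21 kWh, value 50) → 35 kWh left.
All 24 kWh of Line 13 fit (value 50) → 11 remain.
Only 11 kWh remain; take 11/25 of Line 2 for value 48×11/25 = 21.12.
Total value = 165.12.

165.12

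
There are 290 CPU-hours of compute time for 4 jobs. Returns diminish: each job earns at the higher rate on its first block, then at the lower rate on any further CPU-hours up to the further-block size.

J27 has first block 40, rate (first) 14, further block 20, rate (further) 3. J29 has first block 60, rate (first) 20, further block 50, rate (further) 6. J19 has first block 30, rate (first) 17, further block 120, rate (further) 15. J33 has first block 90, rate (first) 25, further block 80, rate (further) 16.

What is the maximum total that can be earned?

5690

Treat each block as its own option and order by rate: J33/T1 25 > J29/T1 20 > J19/T1 17 > J33/T2 16 > J19/T2 15 > J27/T1 14 > J29/T2 6 > J27/T2 3.
J33 T1 at 25: fill all 90 — 200 left.
J29/T1 (20): +60 — 140 left.
J19/T1 (17): +30 — 110 left.
Fill J33 T2 block (80 at 16) — 30 left.
30 remain; put them into J19 T2 at 15.
Total = 25×90 + 20×60 + 17×30 + 16×80 + 15×30 = 5690.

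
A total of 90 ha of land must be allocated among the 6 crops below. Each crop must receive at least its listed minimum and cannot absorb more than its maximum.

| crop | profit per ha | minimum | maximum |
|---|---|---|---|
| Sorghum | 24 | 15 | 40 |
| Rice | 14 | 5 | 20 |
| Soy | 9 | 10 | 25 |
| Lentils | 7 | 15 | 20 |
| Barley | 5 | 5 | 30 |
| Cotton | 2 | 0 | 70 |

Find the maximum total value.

1460

Meeting every minimum uses 15+5+10+15+5+0 = 50 ha, leaving 40.
Rank by profit per ha: Sorghum 24 > Rice 14 > Soy 9 > Lentils 7 > Barley 5 > Cotton 2.
Sorghum: +25 to 40 (cap) → 15 left.
Give Rice 15 more to hit its cap of 20 → 0 left.
Total = 24×40 + 14×20 + 9×10 + 7×15 + 5×5 = 1460.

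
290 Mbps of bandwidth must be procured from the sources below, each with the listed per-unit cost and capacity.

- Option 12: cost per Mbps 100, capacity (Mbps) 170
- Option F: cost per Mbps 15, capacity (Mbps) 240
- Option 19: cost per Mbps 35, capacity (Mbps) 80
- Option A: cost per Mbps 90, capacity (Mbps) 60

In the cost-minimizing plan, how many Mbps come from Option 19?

Cheapest first:
Option F at 15: take all 240 Mbps → 50 still needed.
Option 19 at 35: take 50 of its 80 → requirement met.
Option A, Option 12: unused.

50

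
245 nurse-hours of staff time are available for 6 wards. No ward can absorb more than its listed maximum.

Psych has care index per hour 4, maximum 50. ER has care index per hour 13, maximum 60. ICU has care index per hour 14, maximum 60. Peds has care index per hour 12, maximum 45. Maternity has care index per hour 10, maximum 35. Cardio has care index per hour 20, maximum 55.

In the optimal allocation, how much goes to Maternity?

Highest care index per hour first: Cardio 20 > ICU 14 > ER 13 > Peds 12 > Maternity 10 > Psych 4.
Give Cardio 55 to hit its cap of 55 — 190 left.
ICU: +60 to 60 (cap) — 130 left.
Give ER 60 to hit its cap of 60 — 70 left.
Peds: +45 to 45 (cap) — 25 left.
Maternity has room for 35 but only 25 remain, so it gets 25.

25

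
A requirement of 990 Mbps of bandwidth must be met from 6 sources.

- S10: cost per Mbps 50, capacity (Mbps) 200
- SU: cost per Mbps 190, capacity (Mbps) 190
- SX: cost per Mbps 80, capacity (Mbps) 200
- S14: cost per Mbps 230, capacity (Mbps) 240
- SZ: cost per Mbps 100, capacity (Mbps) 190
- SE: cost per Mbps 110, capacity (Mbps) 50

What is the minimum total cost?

123400

Use sources in increasing cost order.
Take 200 from S10 at 50 ; need 790 more.
SX at 80: take all 200 Mbps ; 590 still needed.
Take 190 from SZ at 100 ; need 400 more.
SE (110): use full 50 ; 350 Mbps to go.
Take 190 from SU at 190 ; need 160 more.
Take 160 from S14 at 230 to finish.
Cost = 200×50 + 200×80 + 190×100 + 50×110 + 190×190 + 160×230 = 123400.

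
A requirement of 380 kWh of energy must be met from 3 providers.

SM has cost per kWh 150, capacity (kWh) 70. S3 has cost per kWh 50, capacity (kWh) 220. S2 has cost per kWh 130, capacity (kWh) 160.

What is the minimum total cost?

31800

Use providers in increasing cost order.
S3 at 50: take all 220 kWh — 160 still needed.
S2 at 130: take all 160 kWh — 0 still needed.
SM: unused.
Cost = 220×50 + 160×130 = 31800.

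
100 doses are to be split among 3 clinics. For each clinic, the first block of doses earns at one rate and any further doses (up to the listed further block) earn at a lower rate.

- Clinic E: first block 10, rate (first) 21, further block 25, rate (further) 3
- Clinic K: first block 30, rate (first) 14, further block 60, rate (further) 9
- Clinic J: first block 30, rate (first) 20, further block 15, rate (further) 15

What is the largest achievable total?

Rank every tier by rate: Clinic E/first 21 > Clinic J/first 20 > Clinic J/second 15 > Clinic K/first 14 > Clinic K/second 9 > Clinic E/second 3.
Fill Clinic E first block (10 at 21) ; 90 left.
Fill Clinic J first block (30 at 20) ; 60 left.
Clinic J second at 15: fill all 15 ; 45 left.
Clinic K first at 14: fill all 30 ; 15 left.
Clinic K/second: +15 of 60 at 9; pool empty.
Total = 21×10 + 20×30 + 15×15 + 14×30 + 9×15 = 1590.

1590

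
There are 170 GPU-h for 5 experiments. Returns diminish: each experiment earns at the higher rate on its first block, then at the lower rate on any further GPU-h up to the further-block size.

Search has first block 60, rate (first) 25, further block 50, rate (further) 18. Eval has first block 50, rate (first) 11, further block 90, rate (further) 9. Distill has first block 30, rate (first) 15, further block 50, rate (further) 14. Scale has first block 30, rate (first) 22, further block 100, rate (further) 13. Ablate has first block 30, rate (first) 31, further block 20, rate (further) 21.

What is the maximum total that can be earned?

Rank every tier by rate: Ablate/first 31 > Search/first 25 > Scale/first 22 > Ablate/second 21 > Search/second 18 > Distill/first 15 > Distill/second 14 > Scale/second 13 > Eval/first 11 > Eval/second 9.
Ablate/first (31): +30 ; 140 left.
Search/first (25): +60 ; 80 left.
Scale/first (22): +30 ; 50 left.
Fill Ablate second block (20 at 21) ; 30 left.
30 remain; put them into Search second at 18.
Total = 31×30 + 25×60 + 22×30 + 21×20 + 18×30 = 4050.

4050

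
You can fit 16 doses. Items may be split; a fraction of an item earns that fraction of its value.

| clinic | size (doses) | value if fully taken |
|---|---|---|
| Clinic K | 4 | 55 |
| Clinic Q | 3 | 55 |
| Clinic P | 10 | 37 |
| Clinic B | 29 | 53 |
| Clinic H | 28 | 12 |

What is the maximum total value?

Best value per unit of size first: Clinic Q 55/3≈18.3, Clinic K 55/4≈13.8, Clinic P 37/10≈3.7, Clinic B 53/29≈1.83, Clinic H 12/28≈0.429.
Take all of Clinic Q (3 doses, value 55) ; 13 doses left.
All 4 doses of Clinic K fit (value 55) ; 9 remain.
Only 9 doses remain; take 9/10 of Clinic P for value 37×9/10 = 33.3.
Total value = 143.3.

143.3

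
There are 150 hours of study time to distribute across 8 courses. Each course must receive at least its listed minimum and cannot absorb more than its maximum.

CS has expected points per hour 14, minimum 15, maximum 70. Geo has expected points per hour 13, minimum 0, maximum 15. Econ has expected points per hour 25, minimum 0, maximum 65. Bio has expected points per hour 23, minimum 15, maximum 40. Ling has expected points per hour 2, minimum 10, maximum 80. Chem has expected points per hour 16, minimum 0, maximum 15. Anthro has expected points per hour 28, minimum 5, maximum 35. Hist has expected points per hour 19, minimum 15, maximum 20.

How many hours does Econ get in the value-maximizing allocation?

Meeting every minimum uses 15+0+0+15+10+0+5+15 = 60 hours, leaving 90.
Order the courses by expected points per hour: Anthro 28 > Econ 25 > Bio 23 > Hist 19 > Chem 16 > CS 14 > Geo 13 > Ling 2.
Anthro: +30 to 35 (cap) — 60 left.
Econ: +60 (room for 65) → 60. Pool exhausted.

60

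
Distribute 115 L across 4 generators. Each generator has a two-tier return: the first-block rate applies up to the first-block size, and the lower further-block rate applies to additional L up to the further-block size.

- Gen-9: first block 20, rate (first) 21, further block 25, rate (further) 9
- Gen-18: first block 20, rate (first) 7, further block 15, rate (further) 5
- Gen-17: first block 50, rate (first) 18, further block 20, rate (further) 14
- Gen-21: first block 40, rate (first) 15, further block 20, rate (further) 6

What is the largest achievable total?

1990

Rank every tier by rate: Gen-9/first 21 > Gen-17/first 18 > Gen-21/first 15 > Gen-17/second 14 > Gen-9/second 9 > Gen-18/first 7 > Gen-21/second 6 > Gen-18/second 5.
Fill Gen-9 first block (20 at 21) ; 95 left.
Gen-17 first at 18: fill all 50 ; 45 left.
Fill Gen-21 first block (40 at 15) ; 5 left.
5 remain; put them into Gen-17 second at 14.
Total = 21×20 + 18×50 + 15×40 + 14×5 = 1990.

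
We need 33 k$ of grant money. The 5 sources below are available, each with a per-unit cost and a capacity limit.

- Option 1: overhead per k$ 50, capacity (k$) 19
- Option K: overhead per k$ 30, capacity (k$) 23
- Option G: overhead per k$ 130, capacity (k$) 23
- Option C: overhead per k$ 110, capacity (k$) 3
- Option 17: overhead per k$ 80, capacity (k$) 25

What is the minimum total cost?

Fill from the cheapest source first.
Option K at 30: take all 23 k$ ; 10 still needed.
Option 1 (50): take the remaining 10 ; done.
Option 17, Option C, Option G: unused.
Cost = 23×30 + 10×50 = 1190.

1190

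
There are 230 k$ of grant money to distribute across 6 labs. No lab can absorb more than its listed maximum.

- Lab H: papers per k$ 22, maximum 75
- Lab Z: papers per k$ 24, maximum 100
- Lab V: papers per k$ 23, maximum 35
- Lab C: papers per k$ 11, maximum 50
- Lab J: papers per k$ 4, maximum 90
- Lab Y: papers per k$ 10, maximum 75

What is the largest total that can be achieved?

Order the labs by papers per k$: Lab Z 24 > Lab V 23 > Lab H 22 > Lab C 11 > Lab Y 10 > Lab J 4.
Lab Z: +100 to 100 (cap) — 130 left.
Give Lab V 35 to hit its cap of 35 — 95 left.
Lab H takes 75 to reach its cap of 75 — 20 left.
Lab C has room for 50 but only 20 remain, so it gets 20.
Total = 22×75 + 24×100 + 23×35 + 11×20 = 5075.

5075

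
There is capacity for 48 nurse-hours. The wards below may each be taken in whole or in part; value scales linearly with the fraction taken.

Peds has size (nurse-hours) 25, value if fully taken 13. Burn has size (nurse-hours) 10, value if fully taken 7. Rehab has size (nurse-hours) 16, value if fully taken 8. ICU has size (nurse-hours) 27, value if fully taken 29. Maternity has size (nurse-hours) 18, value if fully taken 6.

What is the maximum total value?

Rank by value-to-size ratio: ICU 29/27≈1.07, Burn 7/10≈0.7, Peds 13/25≈0.52, Rehab 8/16≈0.5, Maternity 6/18≈0.333.
All 27 nurse-hours of ICU fit (value 29) ; 21 remain.
Take all of Burn (10 nurse-hours, value 7) ; 11 nurse-hours left.
Fill the last 11 nurse-hours with part of Peds: 11/25 of it earns 5.72.
Total value = 41.72.

41.72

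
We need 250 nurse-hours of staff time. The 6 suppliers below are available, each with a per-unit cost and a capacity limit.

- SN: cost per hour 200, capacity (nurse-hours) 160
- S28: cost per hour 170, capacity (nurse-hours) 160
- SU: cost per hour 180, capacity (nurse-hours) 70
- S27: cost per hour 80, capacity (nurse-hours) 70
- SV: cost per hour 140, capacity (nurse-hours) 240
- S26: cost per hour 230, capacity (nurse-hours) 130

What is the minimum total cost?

Use suppliers in increasing cost order.
Take 70 from S27 at 80 — need 180 more.
Take 180 from SV at 140 to finish.
S28, SU, SN, S26: unused.
Cost = 70×80 + 180×140 = 30800.

30800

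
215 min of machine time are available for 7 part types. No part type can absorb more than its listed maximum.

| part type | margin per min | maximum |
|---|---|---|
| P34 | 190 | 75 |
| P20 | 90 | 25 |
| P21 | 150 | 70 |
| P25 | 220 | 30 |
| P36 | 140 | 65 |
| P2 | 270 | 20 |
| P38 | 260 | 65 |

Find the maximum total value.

46900

Order the part types by margin per min: P2 270 > P38 260 > P25 220 > P34 190 > P21 150 > P36 140 > P20 90.
P2 takes 20 to reach its cap of 20 → 195 left.
P38 takes 65 to reach its cap of 65 → 130 left.
P25: +30 to 30 (cap) → 100 left.
P34: +75 to 75 (cap) → 25 left.
P21: +25 (room for 70) → 25. Pool exhausted.
Total = 190×75 + 150×25 + 220×30 + 270×20 + 260×65 = 46900.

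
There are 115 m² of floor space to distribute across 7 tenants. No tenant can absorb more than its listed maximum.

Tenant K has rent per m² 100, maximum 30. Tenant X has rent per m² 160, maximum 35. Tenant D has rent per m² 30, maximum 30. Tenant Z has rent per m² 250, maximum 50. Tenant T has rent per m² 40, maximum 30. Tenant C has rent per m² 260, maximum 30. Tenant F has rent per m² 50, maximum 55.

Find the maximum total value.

Highest rent per m² first: Tenant C 260 > Tenant Z 250 > Tenant X 160 > Tenant K 100 > Tenant F 50 > Tenant T 40 > Tenant D 30.
Tenant C: +30 to 30 (cap) → 85 left.
Give Tenant Z 50 to hit its cap of 50 → 35 left.
Give Tenant X 35 to hit its cap of 35 → 0 left.
Total = 160×35 + 250×50 + 260×30 = 25900.

25900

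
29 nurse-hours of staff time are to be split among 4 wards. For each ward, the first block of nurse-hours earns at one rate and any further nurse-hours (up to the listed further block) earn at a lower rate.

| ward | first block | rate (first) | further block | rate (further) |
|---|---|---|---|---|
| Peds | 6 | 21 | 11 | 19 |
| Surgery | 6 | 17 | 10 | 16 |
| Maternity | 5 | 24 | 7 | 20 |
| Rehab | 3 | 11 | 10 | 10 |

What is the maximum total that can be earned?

595

Order all 8 blocks by rate: Maternity/T1 24 > Peds/T1 21 > Maternity/T2 20 > Peds/T2 19 > Surgery/T1 17 > Surgery/T2 16 > Rehab/T1 11 > Rehab/T2 10.
Fill Maternity T1 block (5 at 24) → 24 left.
Fill Peds T1 block (6 at 21) → 18 left.
Maternity T2 at 20: fill all 7 → 11 left.
Fill Peds T2 block (11 at 19) → 0 left.
Total = 24×5 + 21×6 + 20×7 + 19×11 = 595.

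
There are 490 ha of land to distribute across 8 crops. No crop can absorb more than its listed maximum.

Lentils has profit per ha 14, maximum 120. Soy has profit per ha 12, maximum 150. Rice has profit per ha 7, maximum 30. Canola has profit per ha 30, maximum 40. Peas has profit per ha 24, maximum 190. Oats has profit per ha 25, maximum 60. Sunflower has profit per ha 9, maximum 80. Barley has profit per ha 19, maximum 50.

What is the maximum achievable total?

Order the crops by profit per ha: Canola 30 > Oats 25 > Peas 24 > Barley 19 > Lentils 14 > Soy 12 > Sunflower 9 > Rice 7.
Canola: +40 to 40 (cap) → 450 left.
Oats: +60 to 60 (cap) → 390 left.
Give Peas 190 to hit its cap of 190 → 200 left.
Barley takes 50 to reach its cap of 50 → 150 left.
Lentils: +120 to 120 (cap) → 30 left.
Only 30 left; Soy takes them to reach 30.
Total = 14×120 + 12×30 + 30×40 + 24×190 + 25×60 + 19×50 = 10250.

10250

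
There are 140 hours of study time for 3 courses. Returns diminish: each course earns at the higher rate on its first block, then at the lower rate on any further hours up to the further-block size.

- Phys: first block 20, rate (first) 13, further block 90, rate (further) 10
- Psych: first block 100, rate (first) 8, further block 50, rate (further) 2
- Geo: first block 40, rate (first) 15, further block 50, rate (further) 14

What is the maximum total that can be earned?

1860

Order all 6 blocks by rate: Geo/first 15 > Geo/second 14 > Phys/first 13 > Phys/second 10 > Psych/first 8 > Psych/second 2.
Geo first at 15: fill all 40 → 100 left.
Geo second at 14: fill all 50 → 50 left.
Phys first at 13: fill all 20 → 30 left.
30 remain; put them into Phys second at 10.
Total = 15×40 + 14×50 + 13×20 + 10×30 = 1860.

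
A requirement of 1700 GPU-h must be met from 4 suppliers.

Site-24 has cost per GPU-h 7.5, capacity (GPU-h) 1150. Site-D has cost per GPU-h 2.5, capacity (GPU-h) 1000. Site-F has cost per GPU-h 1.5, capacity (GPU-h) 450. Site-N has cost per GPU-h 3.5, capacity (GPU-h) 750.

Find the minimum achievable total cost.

4050

Cheapest first:
Site-F (1.5): use full 450 ; 1250 GPU-h to go.
Site-D (2.5): use full 1000 ; 250 GPU-h to go.
Site-N at 3.5: take 250 of its 750 ; requirement met.
Site-24: unused.
Cost = 450×1.5 + 1000×2.5 + 250×3.5 = 4050.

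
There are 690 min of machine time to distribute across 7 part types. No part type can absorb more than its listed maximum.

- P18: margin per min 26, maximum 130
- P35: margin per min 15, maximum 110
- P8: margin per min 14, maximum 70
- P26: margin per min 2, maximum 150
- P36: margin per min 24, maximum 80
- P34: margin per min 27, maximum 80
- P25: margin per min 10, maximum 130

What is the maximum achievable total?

Rank by margin per min: P34 27 > P18 26 > P36 24 > P35 15 > P8 14 > P25 10 > P26 2.
P34: +80 to 80 (cap) — 610 left.
Give P18 130 to hit its cap of 130 — 480 left.
P36 takes 80 to reach its cap of 80 — 400 left.
P35 takes 110 to reach its cap of 110 — 290 left.
Give P8 70 to hit its cap of 70 — 220 left.
Give P25 130 to hit its cap of 130 — 90 left.
Only 90 left; P26 takes them to reach 90.
Total = 26×130 + 15×110 + 14×70 + 2×90 + 24×80 + 27×80 + 10×130 = 11570.

11570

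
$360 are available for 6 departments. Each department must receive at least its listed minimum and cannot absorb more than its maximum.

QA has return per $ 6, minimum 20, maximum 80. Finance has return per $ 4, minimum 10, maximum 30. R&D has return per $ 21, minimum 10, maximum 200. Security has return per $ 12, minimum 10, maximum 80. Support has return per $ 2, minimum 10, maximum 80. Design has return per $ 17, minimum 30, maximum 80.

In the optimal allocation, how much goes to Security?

Meeting every minimum uses 20+10+10+10+10+30 = 90 $, leaving 270.
Rank by return per $: R&D 21 > Design 17 > Security 12 > QA 6 > Finance 4 > Support 2.
Give R&D 190 more to hit its cap of 200 — 80 left.
Give Design 50 more to hit its cap of 80 — 30 left.
Only 30 left; Security takes them to reach 40.

40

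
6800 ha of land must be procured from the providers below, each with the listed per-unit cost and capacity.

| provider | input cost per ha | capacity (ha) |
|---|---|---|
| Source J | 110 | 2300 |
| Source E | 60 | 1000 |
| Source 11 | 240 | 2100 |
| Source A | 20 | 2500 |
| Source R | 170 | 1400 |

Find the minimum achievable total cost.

533000

Use providers in increasing cost order.
Source A (20): use full 2500 → 4300 ha to go.
Source E at 60: take all 1000 ha → 3300 still needed.
Source J at 110: take all 2300 ha → 1000 still needed.
Take 1000 from Source R at 170 to finish.
Source 11: unused.
Cost = 2500×20 + 1000×60 + 2300×110 + 1000×170 = 533000.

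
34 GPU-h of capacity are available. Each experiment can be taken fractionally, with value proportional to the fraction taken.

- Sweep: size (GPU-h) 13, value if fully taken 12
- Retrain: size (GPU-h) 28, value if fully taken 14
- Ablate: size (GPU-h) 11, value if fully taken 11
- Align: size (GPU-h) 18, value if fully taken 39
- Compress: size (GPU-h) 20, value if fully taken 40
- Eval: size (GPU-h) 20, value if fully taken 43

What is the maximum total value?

Rank by value-to-size ratio: Align 39/18≈2.17, Eval 43/20≈2.15, Compress 40/20≈2, Ablate 11/11≈1, Sweep 12/13≈0.923, Retrain 14/28≈0.5.
All 18 GPU-h of Align fit (value 39) — 16 remain.
Fill the last 16 GPU-h with part of Eval: 16/20 of it earns 34.4.
Total value = 73.4.

73.4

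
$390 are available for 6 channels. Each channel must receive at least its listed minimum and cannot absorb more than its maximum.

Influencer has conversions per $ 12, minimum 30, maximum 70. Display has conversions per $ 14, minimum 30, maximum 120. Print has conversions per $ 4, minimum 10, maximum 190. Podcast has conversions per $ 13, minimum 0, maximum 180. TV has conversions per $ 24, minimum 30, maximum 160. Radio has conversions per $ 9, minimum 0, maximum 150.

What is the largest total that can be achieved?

6830

Meeting every minimum uses 30+30+10+0+30+0 = 100 $, leaving 290.
Highest conversions per $ first: TV 24 > Display 14 > Podcast 13 > Influencer 12 > Radio 9 > Print 4.
Give TV 130 more to hit its cap of 160 → 160 left.
Give Display 90 more to hit its cap of 120 → 70 left.
Podcast: +70 (room for 180) → 70. Pool exhausted.
Total = 12×30 + 14×120 + 4×10 + 13×70 + 24×160 = 6830.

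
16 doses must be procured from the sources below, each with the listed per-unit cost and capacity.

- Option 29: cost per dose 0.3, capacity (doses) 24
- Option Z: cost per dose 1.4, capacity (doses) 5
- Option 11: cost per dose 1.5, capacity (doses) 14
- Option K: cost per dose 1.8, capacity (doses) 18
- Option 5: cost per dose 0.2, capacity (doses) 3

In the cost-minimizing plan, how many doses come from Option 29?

Fill from the cheapest source first.
Option 5 (0.2): use full 3 ; 13 doses to go.
Take 13 from Option 29 at 0.3 to finish.
Option Z, Option 11, Option K: unused.

13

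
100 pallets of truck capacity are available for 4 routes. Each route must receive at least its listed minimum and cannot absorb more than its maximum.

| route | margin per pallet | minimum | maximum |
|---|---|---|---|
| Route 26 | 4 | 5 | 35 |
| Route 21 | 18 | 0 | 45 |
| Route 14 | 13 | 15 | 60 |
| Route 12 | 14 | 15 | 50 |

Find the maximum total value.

1515

Meeting every minimum uses 5+0+15+15 = 35 pallets, leaving 65.
Highest margin per pallet first: Route 21 18 > Route 12 14 > Route 14 13 > Route 26 4.
Route 21: +45 to 45 (cap) → 20 left.
Route 12: +20 (room for 35) → 35. Pool exhausted.
Total = 4×5 + 18×45 + 13×15 + 14×35 = 1515.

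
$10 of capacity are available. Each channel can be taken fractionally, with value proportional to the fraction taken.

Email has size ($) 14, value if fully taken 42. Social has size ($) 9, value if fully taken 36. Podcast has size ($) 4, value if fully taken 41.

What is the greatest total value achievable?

Rank by value-to-size ratio: Podcast 41/4≈10.2, Social 36/9≈4, Email 42/14≈3.
All 4 $ of Podcast fit (value 41) — 6 remain.
Only 6 $ remain; take 6/9 of Social for value 36×6/9 = 24.
Total value = 65.

65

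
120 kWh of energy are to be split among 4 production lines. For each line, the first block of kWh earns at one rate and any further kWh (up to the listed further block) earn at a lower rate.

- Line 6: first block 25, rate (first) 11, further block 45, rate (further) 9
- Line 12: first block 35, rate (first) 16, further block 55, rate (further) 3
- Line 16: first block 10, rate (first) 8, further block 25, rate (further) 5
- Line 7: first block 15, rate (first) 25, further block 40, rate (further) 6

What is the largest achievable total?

Rank every tier by rate: Line 7/first 25 > Line 12/first 16 > Line 6/first 11 > Line 6/second 9 > Line 16/first 8 > Line 7/second 6 > Line 16/second 5 > Line 12/second 3.
Line 7 first at 25: fill all 15 → 105 left.
Fill Line 12 first block (35 at 16) → 70 left.
Fill Line 6 first block (25 at 11) → 45 left.
Line 6/second (9): +45 → 0 left.
Total = 25×15 + 16×35 + 11×25 + 9×45 = 1615.

1615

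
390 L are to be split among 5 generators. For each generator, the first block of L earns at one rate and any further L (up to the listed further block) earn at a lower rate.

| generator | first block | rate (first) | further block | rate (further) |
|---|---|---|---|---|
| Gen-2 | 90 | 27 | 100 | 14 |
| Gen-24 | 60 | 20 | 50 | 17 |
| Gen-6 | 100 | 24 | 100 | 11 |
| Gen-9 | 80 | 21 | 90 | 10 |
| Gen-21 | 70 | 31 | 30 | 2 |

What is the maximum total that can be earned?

Treat each block as its own option and order by rate: Gen-21/tier1 31 > Gen-2/tier1 27 > Gen-6/tier1 24 > Gen-9/tier1 21 > Gen-24/tier1 20 > Gen-24/tier2 17 > Gen-2/tier2 14 > Gen-6/tier2 11 > Gen-9/tier2 10 > Gen-21/tier2 2.
Gen-21/tier1 (31): +70 — 320 left.
Gen-2/tier1 (27): +90 — 230 left.
Fill Gen-6 tier1 block (100 at 24) — 130 left.
Fill Gen-9 tier1 block (80 at 21) — 50 left.
Gen-24/tier1: +50 of 60 at 20; pool empty.
Total = 31×70 + 27×90 + 24×100 + 21×80 + 20×50 = 9680.

9680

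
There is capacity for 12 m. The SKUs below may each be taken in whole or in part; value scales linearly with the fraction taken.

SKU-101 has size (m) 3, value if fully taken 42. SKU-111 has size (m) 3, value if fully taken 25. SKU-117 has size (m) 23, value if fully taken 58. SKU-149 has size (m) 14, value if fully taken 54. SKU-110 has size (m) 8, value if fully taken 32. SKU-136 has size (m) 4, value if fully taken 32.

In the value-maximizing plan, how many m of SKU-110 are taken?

2

Sort by value density: SKU-101 42/3≈14, SKU-111 25/3≈8.33, SKU-136 32/4≈8, SKU-110 32/8≈4, SKU-149 54/14≈3.86, SKU-117 58/23≈2.52.
Take all of SKU-101 (3 m, value 42) ; 9 m left.
All 3 m of SKU-111 fit (value 25) ; 6 remain.
Take all of SKU-136 (4 m, value 32) ; 2 m left.
2 m left: a 2/8 share of SKU-110 gives 32×2/8 = 8.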